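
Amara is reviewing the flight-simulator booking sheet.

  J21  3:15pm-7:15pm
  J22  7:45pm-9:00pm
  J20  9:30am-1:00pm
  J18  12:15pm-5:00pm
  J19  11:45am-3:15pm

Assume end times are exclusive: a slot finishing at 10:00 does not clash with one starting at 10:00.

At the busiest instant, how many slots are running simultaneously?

Sweep the timeline, counting +1 at each start and −1 at each end (ends before starts at a tie):
9:30am start J20 → 1
11:45am start J19 → 2
12:15pm start J18 → 3
1:00pm end J20 → 2
3:15pm end J19 → 1
3:15pm start J21 → 2
5:00pm end J18 → 1
7:15pm end J21 → 0
7:45pm start J22 → 1
9:00pm end J22 → 0
Peak is 3, at 12:15pm (J18, J19, J20).

3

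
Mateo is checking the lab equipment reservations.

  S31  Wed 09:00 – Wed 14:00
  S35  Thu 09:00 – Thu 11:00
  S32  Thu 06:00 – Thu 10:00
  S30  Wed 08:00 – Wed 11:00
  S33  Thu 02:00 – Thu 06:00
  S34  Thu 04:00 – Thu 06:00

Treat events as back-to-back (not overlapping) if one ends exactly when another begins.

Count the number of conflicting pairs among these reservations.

Sorted by start: S30, S31, S33, S34, S32, S35.
S31 starts before S30 ends → S30 and S31 overlap.
S33 starts after S30 ends — done with S30.
S33 starts after S31 ends — done with S31.
S34 starts before S33 ends → S33 and S34 overlap.
S32 starts exactly when S33 ends (back-to-back, no overlap) — done with S33.
S32 starts exactly when S34 ends (back-to-back, no overlap) — done with S34.
S35 starts before S32 ends → S32 and S35 overlap.
Overlapping pairs: S30 & S31, S32 & S35, S33 & S34 — 3 in total.

3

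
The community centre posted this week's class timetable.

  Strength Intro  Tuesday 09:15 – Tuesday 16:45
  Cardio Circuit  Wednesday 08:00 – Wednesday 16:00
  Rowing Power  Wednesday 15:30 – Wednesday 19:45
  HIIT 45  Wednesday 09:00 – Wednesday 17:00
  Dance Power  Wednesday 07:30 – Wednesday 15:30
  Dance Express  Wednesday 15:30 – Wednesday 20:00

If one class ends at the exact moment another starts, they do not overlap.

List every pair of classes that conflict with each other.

Cardio Circuit & Dance Express, Cardio Circuit & Dance Power, Cardio Circuit & HIIT 45, Cardio Circuit & Rowing Power, Dance Express & HIIT 45, Dance Express & Rowing Power, Dance Power & HIIT 45, HIIT 45 & Rowing Power

Sorted by start: Strength Intro, Dance Power, Cardio Circuit, HIIT 45, Rowing Power, Dance Express.
Dance Power starts after Strength Intro ends, so Strength Intro has no further overlaps.
Cardio Circuit starts before Dance Power ends → Dance Power and Cardio Circuit overlap.
HIIT 45 starts before Dance Power ends → Dance Power and HIIT 45 overlap.
Rowing Power starts exactly when Dance Power ends (back-to-back, no overlap), so Dance Power has no further overlaps.
HIIT 45 starts before Cardio Circuit ends → Cardio Circuit and HIIT 45 overlap.
Rowing Power starts before Cardio Circuit ends → Cardio Circuit and Rowing Power overlap.
Dance Express starts before Cardio Circuit ends → Cardio Circuit and Dance Express overlap.
Rowing Power starts before HIIT 45 ends → HIIT 45 and Rowing Power overlap.
Dance Express starts before HIIT 45 ends → HIIT 45 and Dance Express overlap.
Dance Express starts before Rowing Power ends → Rowing Power and Dance Express overlap.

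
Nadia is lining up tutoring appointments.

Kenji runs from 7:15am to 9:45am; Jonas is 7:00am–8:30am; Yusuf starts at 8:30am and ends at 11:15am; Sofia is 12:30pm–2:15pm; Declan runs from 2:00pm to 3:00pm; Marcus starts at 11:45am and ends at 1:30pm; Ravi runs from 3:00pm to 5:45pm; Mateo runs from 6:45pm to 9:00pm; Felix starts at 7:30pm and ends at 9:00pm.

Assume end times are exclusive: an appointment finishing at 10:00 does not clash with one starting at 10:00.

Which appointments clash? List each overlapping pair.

Declan & Sofia, Felix & Mateo, Jonas & Kenji, Kenji & Yusuf, Marcus & Sofia

Check each pair: they overlap iff neither finishes before the other starts.
Sorted by start: Jonas, Kenji, Yusuf, Marcus, Sofia, Declan, Ravi, Mateo, Felix.
Kenji starts before Jonas ends → Jonas and Kenji overlap.
Yusuf starts exactly when Jonas ends (back-to-back, no overlap); Jonas is clear from here.
Yusuf starts before Kenji ends → Kenji and Yusuf overlap.
Marcus starts after Kenji ends; Kenji is clear from here.
Marcus starts after Yusuf ends; Yusuf is clear from here.
Sofia starts before Marcus ends → Marcus and Sofia overlap.
Declan starts after Marcus ends; Marcus is clear from here.
Declan starts before Sofia ends → Sofia and Declan overlap.
Ravi starts after Sofia ends; Sofia is clear from here.
Ravi starts exactly when Declan ends (back-to-back, no overlap); Declan is clear from here.
Mateo starts after Ravi ends; Ravi is clear from here.
Felix starts before Mateo ends → Mateo and Felix overlap.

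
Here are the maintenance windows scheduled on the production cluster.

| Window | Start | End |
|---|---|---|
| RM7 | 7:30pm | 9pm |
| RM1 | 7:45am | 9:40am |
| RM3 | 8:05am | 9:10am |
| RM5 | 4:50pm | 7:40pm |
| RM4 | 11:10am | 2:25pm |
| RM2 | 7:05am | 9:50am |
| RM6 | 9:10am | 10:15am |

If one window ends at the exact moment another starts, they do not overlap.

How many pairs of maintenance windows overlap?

Sorted by start: RM2, RM1, RM3, RM6, RM4, RM5, RM7.
RM1 starts before RM2 ends → RM2 and RM1 overlap.
RM3 starts before RM2 ends → RM2 and RM3 overlap.
RM6 starts before RM2 ends → RM2 and RM6 overlap.
RM4 starts after RM2 ends — done with RM2.
RM3 starts before RM1 ends → RM1 and RM3 overlap.
RM6 starts before RM1 ends → RM1 and RM6 overlap.
RM4 starts after RM1 ends — done with RM1.
RM6 starts exactly when RM3 ends (back-to-back, no overlap) — done with RM3.
RM4 starts after RM6 ends — done with RM6.
RM5 starts after RM4 ends — done with RM4.
RM7 starts before RM5 ends → RM5 and RM7 overlap.
Overlapping pairs: RM1 & RM2, RM1 & RM3, RM1 & RM6, RM2 & RM3, RM2 & RM6, RM5 & RM7 — 6 in total.

6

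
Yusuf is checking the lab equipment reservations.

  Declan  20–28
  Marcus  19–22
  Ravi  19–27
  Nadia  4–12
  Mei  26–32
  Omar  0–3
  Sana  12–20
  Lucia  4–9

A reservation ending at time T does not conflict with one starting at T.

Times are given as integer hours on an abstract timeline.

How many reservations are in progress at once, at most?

3

Walk through starts and ends in time order (an end at T is processed before a start at T):
0 start Omar → 1
3 end Omar → 0
4 start Lucia → 1
4 start Nadia → 2
9 end Lucia → 1
12 end Nadia → 0
12 start Sana → 1
19 start Marcus → 2
19 start Ravi → 3
20 end Sana → 2
20 start Declan → 3
22 end Marcus → 2
26 start Mei → 3
27 end Ravi → 2
28 end Declan → 1
32 end Mei → 0
Peak is 3, at 19 (Marcus, Ravi, Sana).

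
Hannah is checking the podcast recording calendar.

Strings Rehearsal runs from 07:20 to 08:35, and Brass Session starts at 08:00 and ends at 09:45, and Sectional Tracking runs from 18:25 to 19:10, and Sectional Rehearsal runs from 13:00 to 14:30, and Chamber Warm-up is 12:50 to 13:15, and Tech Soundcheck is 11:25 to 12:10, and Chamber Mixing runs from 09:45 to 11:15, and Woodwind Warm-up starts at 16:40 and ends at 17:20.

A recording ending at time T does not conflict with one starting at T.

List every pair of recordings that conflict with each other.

Sorted by start: Strings Rehearsal, Brass Session, Chamber Mixing, Tech Soundcheck, Chamber Warm-up, Sectional Rehearsal, Woodwind Warm-up, Sectional Tracking.
Brass Session starts before Strings Rehearsal ends → Strings Rehearsal and Brass Session overlap.
Chamber Mixing starts after Strings Rehearsal ends, so Strings Rehearsal has no further overlaps.
Chamber Mixing starts exactly when Brass Session ends (back-to-back, no overlap), so Brass Session has no further overlaps.
Tech Soundcheck starts after Chamber Mixing ends, so Chamber Mixing has no further overlaps.
Chamber Warm-up starts after Tech Soundcheck ends, so Tech Soundcheck has no further overlaps.
Sectional Rehearsal starts before Chamber Warm-up ends → Chamber Warm-up and Sectional Rehearsal overlap.
Woodwind Warm-up starts after Chamber Warm-up ends, so Chamber Warm-up has no further overlaps.
Woodwind Warm-up starts after Sectional Rehearsal ends, so Sectional Rehearsal has no further overlaps.
Sectional Tracking starts after Woodwind Warm-up ends.

Brass Session & Strings Rehearsal, Chamber Warm-up & Sectional Rehearsal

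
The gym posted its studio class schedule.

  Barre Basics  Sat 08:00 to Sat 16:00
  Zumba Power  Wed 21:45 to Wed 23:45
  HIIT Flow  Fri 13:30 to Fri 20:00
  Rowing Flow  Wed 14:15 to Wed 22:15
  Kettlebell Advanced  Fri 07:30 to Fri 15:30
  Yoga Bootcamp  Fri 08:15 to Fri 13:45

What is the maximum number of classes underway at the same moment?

3

Sort all start/end points and keep a running count:
Wed 14:15 start Rowing Flow → 1
Wed 21:45 start Zumba Power → 2
Wed 22:15 end Rowing Flow → 1
Wed 23:45 end Zumba Power → 0
Fri 07:30 start Kettlebell Advanced → 1
Fri 08:15 start Yoga Bootcamp → 2
Fri 13:30 start HIIT Flow → 3
Fri 13:45 end Yoga Bootcamp → 2
Fri 15:30 end Kettlebell Advanced → 1
Fri 20:00 end HIIT Flow → 0
Sat 08:00 start Barre Basics → 1
Sat 16:00 end Barre Basics → 0
Peak is 3, at Fri 13:30 (HIIT Flow, Kettlebell Advanced, Yoga Bootcamp).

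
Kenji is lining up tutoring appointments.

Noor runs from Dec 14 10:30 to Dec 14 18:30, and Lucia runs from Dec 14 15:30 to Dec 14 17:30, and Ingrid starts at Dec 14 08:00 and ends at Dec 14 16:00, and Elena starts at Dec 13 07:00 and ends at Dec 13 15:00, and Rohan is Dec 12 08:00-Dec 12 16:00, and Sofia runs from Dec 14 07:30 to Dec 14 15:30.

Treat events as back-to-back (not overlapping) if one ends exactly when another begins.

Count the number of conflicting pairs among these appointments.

5

Sorted by start: Rohan, Elena, Sofia, Ingrid, Noor, Lucia.
Elena starts after Rohan ends, so Rohan has no further overlaps.
Sofia starts after Elena ends, so Elena has no further overlaps.
Ingrid starts before Sofia ends → Sofia and Ingrid overlap.
Noor starts before Sofia ends → Sofia and Noor overlap.
Lucia starts exactly when Sofia ends (back-to-back, no overlap).
Noor starts before Ingrid ends → Ingrid and Noor overlap.
Lucia starts before Ingrid ends → Ingrid and Lucia overlap.
Lucia starts before Noor ends → Noor and Lucia overlap.
Overlapping pairs: Ingrid & Lucia, Ingrid & Noor, Ingrid & Sofia, Lucia & Noor, Noor & Sofia — 5 in total.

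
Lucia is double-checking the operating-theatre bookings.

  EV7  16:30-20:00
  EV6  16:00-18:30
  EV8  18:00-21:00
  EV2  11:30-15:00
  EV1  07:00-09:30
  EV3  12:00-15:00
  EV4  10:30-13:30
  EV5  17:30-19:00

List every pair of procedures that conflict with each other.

Sorted by start: EV1, EV4, EV2, EV3, EV6, EV7, EV5, EV8.
EV4 starts after EV1 ends, so nothing later overlaps EV1 either.
EV2 starts before EV4 ends → EV4 and EV2 overlap.
EV3 starts before EV4 ends → EV4 and EV3 overlap.
EV6 starts after EV4 ends, so nothing later overlaps EV4 either.
EV3 starts before EV2 ends → EV2 and EV3 overlap.
EV6 starts after EV2 ends, so nothing later overlaps EV2 either.
EV6 starts after EV3 ends, so nothing later overlaps EV3 either.
EV7 starts before EV6 ends → EV6 and EV7 overlap.
EV5 starts before EV6 ends → EV6 and EV5 overlap.
EV8 starts before EV6 ends → EV6 and EV8 overlap.
EV5 starts before EV7 ends → EV7 and EV5 overlap.
EV8 starts before EV7 ends → EV7 and EV8 overlap.
EV8 starts before EV5 ends → EV5 and EV8 overlap.

EV2 & EV3, EV2 & EV4, EV3 & EV4, EV5 & EV6, EV5 & EV7, EV5 & EV8, EV6 & EV7, EV6 & EV8, EV7 & EV8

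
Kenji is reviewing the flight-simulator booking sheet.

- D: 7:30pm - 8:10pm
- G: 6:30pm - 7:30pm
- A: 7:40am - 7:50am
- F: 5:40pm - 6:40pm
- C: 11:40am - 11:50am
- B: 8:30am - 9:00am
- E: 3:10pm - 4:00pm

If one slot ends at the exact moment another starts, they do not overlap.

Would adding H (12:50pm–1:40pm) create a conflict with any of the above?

A: ends 7:50am at or before H starts 12:50pm → clear.
B: ends 9:00am at or before H starts 12:50pm → clear.
C: ends 11:50am at or before H starts 12:50pm → clear.
E: starts 3:10pm at or after H ends 1:40pm → clear.
F: starts 5:40pm at or after H ends 1:40pm → clear.
G: starts 6:30pm at or after H ends 1:40pm → clear.
D: starts 7:30pm at or after H ends 1:40pm → clear.

No — it doesn't clash with anything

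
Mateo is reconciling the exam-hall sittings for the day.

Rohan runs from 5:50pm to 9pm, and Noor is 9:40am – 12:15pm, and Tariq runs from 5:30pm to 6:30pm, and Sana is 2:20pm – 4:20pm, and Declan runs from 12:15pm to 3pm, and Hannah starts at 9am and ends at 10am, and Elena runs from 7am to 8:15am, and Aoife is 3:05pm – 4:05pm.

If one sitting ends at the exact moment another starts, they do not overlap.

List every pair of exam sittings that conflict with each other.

Sorted by start: Elena, Hannah, Noor, Declan, Sana, Aoife, Tariq, Rohan.
Hannah starts after Elena ends — done with Elena.
Noor starts before Hannah ends → Hannah and Noor overlap.
Declan starts after Hannah ends — done with Hannah.
Declan starts exactly when Noor ends (back-to-back, no overlap) — done with Noor.
Sana starts before Declan ends → Declan and Sana overlap.
Aoife starts after Declan ends — done with Declan.
Aoife starts before Sana ends → Sana and Aoife overlap.
Tariq starts after Sana ends — done with Sana.
Tariq starts after Aoife ends — done with Aoife.
Rohan starts before Tariq ends → Tariq and Rohan overlap.

Aoife & Sana, Declan & Sana, Hannah & Noor, Rohan & Tariq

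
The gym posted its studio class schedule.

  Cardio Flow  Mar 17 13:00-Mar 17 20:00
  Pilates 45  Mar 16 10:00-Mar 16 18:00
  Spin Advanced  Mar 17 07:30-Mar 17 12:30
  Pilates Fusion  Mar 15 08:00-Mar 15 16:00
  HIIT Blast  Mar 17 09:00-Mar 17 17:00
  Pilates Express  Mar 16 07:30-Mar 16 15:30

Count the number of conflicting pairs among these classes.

Sorted by start: Pilates Fusion, Pilates Express, Pilates 45, Spin Advanced, HIIT Blast, Cardio Flow.
Pilates Express starts after Pilates Fusion ends, so nothing later overlaps Pilates Fusion either.
Pilates 45 starts before Pilates Express ends → Pilates Express and Pilates 45 overlap.
Spin Advanced starts after Pilates Express ends, so nothing later overlaps Pilates Express either.
Spin Advanced starts after Pilates 45 ends, so nothing later overlaps Pilates 45 either.
HIIT Blast starts before Spin Advanced ends → Spin Advanced and HIIT Blast overlap.
Cardio Flow starts after Spin Advanced ends.
Cardio Flow starts before HIIT Blast ends → HIIT Blast and Cardio Flow overlap.
Overlapping pairs: Cardio Flow & HIIT Blast, HIIT Blast & Spin Advanced, Pilates 45 & Pilates Express — 3 in total.

3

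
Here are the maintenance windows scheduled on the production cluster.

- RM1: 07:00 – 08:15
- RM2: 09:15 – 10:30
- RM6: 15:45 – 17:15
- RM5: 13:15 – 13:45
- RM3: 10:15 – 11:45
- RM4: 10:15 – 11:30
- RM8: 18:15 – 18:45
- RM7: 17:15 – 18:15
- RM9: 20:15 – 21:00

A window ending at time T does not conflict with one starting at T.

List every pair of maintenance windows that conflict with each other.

RM2 & RM3, RM2 & RM4, RM3 & RM4

Two intervals overlap when each starts before the other ends.
Sorted by start: RM1, RM2, RM3, RM4, RM5, RM6, RM7, RM8, RM9.
RM2 starts after RM1 ends — done with RM1.
RM3 starts before RM2 ends → RM2 and RM3 overlap.
RM4 starts before RM2 ends → RM2 and RM4 overlap.
RM5 starts after RM2 ends — done with RM2.
RM4 starts before RM3 ends → RM3 and RM4 overlap.
RM5 starts after RM3 ends — done with RM3.
RM5 starts after RM4 ends — done with RM4.
RM6 starts after RM5 ends — done with RM5.
RM7 starts exactly when RM6 ends (back-to-back, no overlap) — done with RM6.
RM8 starts exactly when RM7 ends (back-to-back, no overlap) — done with RM7.
RM9 starts after RM8 ends.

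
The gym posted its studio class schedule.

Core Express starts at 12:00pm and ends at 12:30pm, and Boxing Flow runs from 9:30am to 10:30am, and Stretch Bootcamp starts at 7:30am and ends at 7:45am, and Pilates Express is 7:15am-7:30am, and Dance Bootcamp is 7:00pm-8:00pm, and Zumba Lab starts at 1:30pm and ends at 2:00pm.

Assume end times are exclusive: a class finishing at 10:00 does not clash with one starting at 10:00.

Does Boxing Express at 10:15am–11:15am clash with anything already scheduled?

Pilates Express: ends 7:30am at or before Boxing Express starts 10:15am → clear.
Stretch Bootcamp: ends 7:45am at or before Boxing Express starts 10:15am → clear.
Boxing Flow: starts 9:30am before Boxing Express ends 11:15am, and ends 10:30am after Boxing Express starts 10:15am → overlap.
Core Express: starts 12:00pm at or after Boxing Express ends 11:15am → clear.
Zumba Lab: starts 1:30pm at or after Boxing Express ends 11:15am → clear.
Dance Bootcamp: starts 7:00pm at or after Boxing Express ends 11:15am → clear.
Boxing Express overlaps Boxing Flow.

Yes — it overlaps Boxing Flow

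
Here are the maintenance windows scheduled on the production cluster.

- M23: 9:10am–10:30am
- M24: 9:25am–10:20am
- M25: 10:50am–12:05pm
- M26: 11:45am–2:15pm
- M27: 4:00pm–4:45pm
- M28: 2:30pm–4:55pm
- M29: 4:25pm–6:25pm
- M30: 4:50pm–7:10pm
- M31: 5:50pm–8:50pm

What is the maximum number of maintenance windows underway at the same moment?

3

Sweep the timeline, counting +1 at each start and −1 at each end (ends before starts at a tie):
9:10am start M23 → 1
9:25am start M24 → 2
10:20am end M24 → 1
10:30am end M23 → 0
10:50am start M25 → 1
11:45am start M26 → 2
12:05pm end M25 → 1
2:15pm end M26 → 0
2:30pm start M28 → 1
4:00pm start M27 → 2
4:25pm start M29 → 3
4:45pm end M27 → 2
4:50pm start M30 → 3
4:55pm end M28 → 2
5:50pm start M31 → 3
6:25pm end M29 → 2
7:10pm end M30 → 1
8:50pm end M31 → 0
Peak is 3, at 4:25pm (M27, M28, M29).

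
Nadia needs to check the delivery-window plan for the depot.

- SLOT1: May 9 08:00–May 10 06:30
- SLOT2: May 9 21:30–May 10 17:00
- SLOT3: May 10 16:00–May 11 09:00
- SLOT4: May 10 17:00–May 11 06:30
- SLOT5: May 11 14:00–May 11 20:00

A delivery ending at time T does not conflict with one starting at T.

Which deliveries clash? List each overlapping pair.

Sorted by start: SLOT1, SLOT2, SLOT3, SLOT4, SLOT5.
SLOT2 starts before SLOT1 ends → SLOT1 and SLOT2 overlap.
SLOT3 starts after SLOT1 ends; SLOT1 is clear from here.
SLOT3 starts before SLOT2 ends → SLOT2 and SLOT3 overlap.
SLOT4 starts exactly when SLOT2 ends (back-to-back, no overlap); SLOT2 is clear from here.
SLOT4 starts before SLOT3 ends → SLOT3 and SLOT4 overlap.
SLOT5 starts after SLOT3 ends.
SLOT5 starts after SLOT4 ends.

SLOT1 & SLOT2, SLOT2 & SLOT3, SLOT3 & SLOT4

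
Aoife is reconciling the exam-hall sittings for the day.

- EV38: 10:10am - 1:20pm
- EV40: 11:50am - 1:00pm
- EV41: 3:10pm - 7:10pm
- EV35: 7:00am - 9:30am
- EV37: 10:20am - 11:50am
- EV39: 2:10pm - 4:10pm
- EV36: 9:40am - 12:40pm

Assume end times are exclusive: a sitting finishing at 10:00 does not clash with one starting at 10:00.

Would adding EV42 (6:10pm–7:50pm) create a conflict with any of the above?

EV35: ends 9:30am at or before EV42 starts 6:10pm → clear.
EV36: ends 12:40pm at or before EV42 starts 6:10pm → clear.
EV38: ends 1:20pm at or before EV42 starts 6:10pm → clear.
EV37: ends 11:50am at or before EV42 starts 6:10pm → clear.
EV40: ends 1:00pm at or before EV42 starts 6:10pm → clear.
EV39: ends 4:10pm at or before EV42 starts 6:10pm → clear.
EV41: starts 3:10pm before EV42 ends 7:50pm, and ends 7:10pm after EV42 starts 6:10pm → overlap.
EV42 overlaps EV41.

Yes — it overlaps EV41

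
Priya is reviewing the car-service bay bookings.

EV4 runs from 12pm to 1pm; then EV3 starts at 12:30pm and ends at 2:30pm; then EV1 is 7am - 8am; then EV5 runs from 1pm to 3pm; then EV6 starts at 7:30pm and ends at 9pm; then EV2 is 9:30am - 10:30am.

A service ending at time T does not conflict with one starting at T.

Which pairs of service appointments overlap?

Sorted by start: EV1, EV2, EV4, EV3, EV5, EV6.
EV2 starts after EV1 ends — done with EV1.
EV4 starts after EV2 ends — done with EV2.
EV3 starts before EV4 ends → EV4 and EV3 overlap.
EV5 starts exactly when EV4 ends (back-to-back, no overlap) — done with EV4.
EV5 starts before EV3 ends → EV3 and EV5 overlap.
EV6 starts after EV3 ends.
EV6 starts after EV5 ends.

EV3 & EV4, EV3 & EV5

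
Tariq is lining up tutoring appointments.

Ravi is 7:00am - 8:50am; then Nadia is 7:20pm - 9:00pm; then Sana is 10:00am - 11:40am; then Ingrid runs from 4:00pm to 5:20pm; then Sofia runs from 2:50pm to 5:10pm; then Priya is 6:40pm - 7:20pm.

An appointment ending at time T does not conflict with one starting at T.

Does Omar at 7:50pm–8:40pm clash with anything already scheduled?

Yes — it overlaps Nadia

Ravi: ends 8:50am at or before Omar starts 7:50pm → clear.
Sana: ends 11:40am at or before Omar starts 7:50pm → clear.
Sofia: ends 5:10pm at or before Omar starts 7:50pm → clear.
Ingrid: ends 5:20pm at or before Omar starts 7:50pm → clear.
Priya: ends 7:20pm at or before Omar starts 7:50pm → clear.
Nadia: starts 7:20pm before Omar ends 8:40pm, and ends 9:00pm after Omar starts 7:50pm → overlap.
Omar overlaps Nadia.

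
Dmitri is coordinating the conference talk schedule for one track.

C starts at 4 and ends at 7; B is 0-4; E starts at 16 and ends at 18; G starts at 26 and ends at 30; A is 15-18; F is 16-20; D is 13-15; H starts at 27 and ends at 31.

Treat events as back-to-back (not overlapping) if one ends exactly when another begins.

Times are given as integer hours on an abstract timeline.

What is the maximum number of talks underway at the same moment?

Sweep the timeline, counting +1 at each start and −1 at each end (ends before starts at a tie):
0 start B → 1
4 end B → 0
4 start C → 1
7 end C → 0
13 start D → 1
15 end D → 0
15 start A → 1
16 start E → 2
16 start F → 3
18 end A → 2
18 end E → 1
20 end F → 0
26 start G → 1
27 start H → 2
30 end G → 1
31 end H → 0
Peak is 3, at 16 (A, E, F).

3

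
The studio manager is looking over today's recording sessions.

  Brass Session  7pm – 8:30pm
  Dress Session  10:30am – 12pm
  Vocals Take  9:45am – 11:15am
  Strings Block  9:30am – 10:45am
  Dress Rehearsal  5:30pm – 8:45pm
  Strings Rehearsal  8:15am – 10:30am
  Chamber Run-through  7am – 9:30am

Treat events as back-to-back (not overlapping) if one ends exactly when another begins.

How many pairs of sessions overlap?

Sorted by start: Chamber Run-through, Strings Rehearsal, Strings Block, Vocals Take, Dress Session, Dress Rehearsal, Brass Session.
Strings Rehearsal starts before Chamber Run-through ends → Chamber Run-through and Strings Rehearsal overlap.
Strings Block starts exactly when Chamber Run-through ends (back-to-back, no overlap), so nothing later overlaps Chamber Run-through either.
Strings Block starts before Strings Rehearsal ends → Strings Rehearsal and Strings Block overlap.
Vocals Take starts before Strings Rehearsal ends → Strings Rehearsal and Vocals Take overlap.
Dress Session starts exactly when Strings Rehearsal ends (back-to-back, no overlap), so nothing later overlaps Strings Rehearsal either.
Vocals Take starts before Strings Block ends → Strings Block and Vocals Take overlap.
Dress Session starts before Strings Block ends → Strings Block and Dress Session overlap.
Dress Rehearsal starts after Strings Block ends, so nothing later overlaps Strings Block either.
Dress Session starts before Vocals Take ends → Vocals Take and Dress Session overlap.
Dress Rehearsal starts after Vocals Take ends, so nothing later overlaps Vocals Take either.
Dress Rehearsal starts after Dress Session ends, so nothing later overlaps Dress Session either.
Brass Session starts before Dress Rehearsal ends → Dress Rehearsal and Brass Session overlap.
Overlapping pairs: Brass Session & Dress Rehearsal, Chamber Run-through & Strings Rehearsal, Dress Session & Strings Block, Dress Session & Vocals Take, Strings Block & Strings Rehearsal, Strings Block & Vocals Take, Strings Rehearsal & Vocals Take — 7 in total.

7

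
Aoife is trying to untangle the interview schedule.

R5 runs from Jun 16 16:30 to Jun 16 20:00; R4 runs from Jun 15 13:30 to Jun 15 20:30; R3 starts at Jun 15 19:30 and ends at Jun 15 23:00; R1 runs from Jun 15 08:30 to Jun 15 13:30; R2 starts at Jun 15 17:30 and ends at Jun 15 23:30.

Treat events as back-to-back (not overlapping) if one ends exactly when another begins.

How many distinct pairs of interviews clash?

Check each pair: they overlap iff neither finishes before the other starts.
Sorted by start: R1, R4, R2, R3, R5.
R4 starts exactly when R1 ends (back-to-back, no overlap) — done with R1.
R2 starts before R4 ends → R4 and R2 overlap.
R3 starts before R4 ends → R4 and R3 overlap.
R5 starts after R4 ends.
R3 starts before R2 ends → R2 and R3 overlap.
R5 starts after R2 ends.
R5 starts after R3 ends.
Overlapping pairs: R2 & R3, R2 & R4, R3 & R4 — 3 in total.

3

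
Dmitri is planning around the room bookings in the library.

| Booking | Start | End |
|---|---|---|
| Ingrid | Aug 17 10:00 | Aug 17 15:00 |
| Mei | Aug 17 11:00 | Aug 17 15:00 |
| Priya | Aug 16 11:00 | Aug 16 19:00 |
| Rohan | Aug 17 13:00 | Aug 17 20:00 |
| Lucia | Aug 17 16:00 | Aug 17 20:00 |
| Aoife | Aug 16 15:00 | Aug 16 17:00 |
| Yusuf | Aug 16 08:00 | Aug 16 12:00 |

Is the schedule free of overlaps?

Sorted by start: Yusuf, Priya, Aoife, Ingrid, Mei, Rohan, Lucia.
Priya starts before Yusuf ends → Yusuf and Priya overlap.
That's a conflict, so the schedule is not conflict-free.

No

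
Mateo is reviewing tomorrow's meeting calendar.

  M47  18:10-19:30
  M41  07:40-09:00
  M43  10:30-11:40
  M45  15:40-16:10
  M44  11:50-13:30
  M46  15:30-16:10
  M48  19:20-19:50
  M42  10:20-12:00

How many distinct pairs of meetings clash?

Sorted by start: M41, M42, M43, M44, M46, M45, M47, M48.
M42 starts after M41 ends — done with M41.
M43 starts before M42 ends → M42 and M43 overlap.
M44 starts before M42 ends → M42 and M44 overlap.
M46 starts after M42 ends — done with M42.
M44 starts after M43 ends — done with M43.
M46 starts after M44 ends — done with M44.
M45 starts before M46 ends → M46 and M45 overlap.
M47 starts after M46 ends — done with M46.
M47 starts after M45 ends — done with M45.
M48 starts before M47 ends → M47 and M48 overlap.
Overlapping pairs: M42 & M43, M42 & M44, M45 & M46, M47 & M48 — 4 in total.

4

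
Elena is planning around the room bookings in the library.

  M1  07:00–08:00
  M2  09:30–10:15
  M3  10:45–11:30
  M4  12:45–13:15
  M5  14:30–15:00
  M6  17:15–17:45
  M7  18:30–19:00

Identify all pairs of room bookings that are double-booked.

Sorted by start: M1, M2, M3, M4, M5, M6, M7.
M2 starts after M1 ends; M1 is clear from here.
M3 starts after M2 ends; M2 is clear from here.
M4 starts after M3 ends; M3 is clear from here.
M5 starts after M4 ends; M4 is clear from here.
M6 starts after M5 ends; M5 is clear from here.
M7 starts after M6 ends.

no conflicts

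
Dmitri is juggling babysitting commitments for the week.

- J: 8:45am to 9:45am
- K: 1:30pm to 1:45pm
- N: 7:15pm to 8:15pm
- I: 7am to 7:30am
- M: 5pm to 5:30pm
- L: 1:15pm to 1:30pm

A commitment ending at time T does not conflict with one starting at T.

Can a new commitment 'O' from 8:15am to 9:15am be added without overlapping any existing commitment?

I: ends 7:30am at or before O starts 8:15am → clear.
J: starts 8:45am before O ends 9:15am, and ends 9:45am after O starts 8:15am → overlap.
L: starts 1:15pm at or after O ends 9:15am → clear.
K: starts 1:30pm at or after O ends 9:15am → clear.
M: starts 5pm at or after O ends 9:15am → clear.
N: starts 7:15pm at or after O ends 9:15am → clear.
O overlaps J.

No — it overlaps J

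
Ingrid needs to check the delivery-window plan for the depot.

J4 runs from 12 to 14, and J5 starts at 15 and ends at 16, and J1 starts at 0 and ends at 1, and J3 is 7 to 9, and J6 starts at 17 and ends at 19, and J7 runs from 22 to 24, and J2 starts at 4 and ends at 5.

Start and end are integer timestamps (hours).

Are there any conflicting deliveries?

No

Sorted by start: J1, J2, J3, J4, J5, J6, J7.
J2 starts after J1 ends; J1 is clear from here.
J3 starts after J2 ends; J2 is clear from here.
J4 starts after J3 ends; J3 is clear from here.
J5 starts after J4 ends; J4 is clear from here.
J6 starts after J5 ends; J5 is clear from here.
J7 starts after J6 ends.
Every pair is clear; the schedule has no overlaps.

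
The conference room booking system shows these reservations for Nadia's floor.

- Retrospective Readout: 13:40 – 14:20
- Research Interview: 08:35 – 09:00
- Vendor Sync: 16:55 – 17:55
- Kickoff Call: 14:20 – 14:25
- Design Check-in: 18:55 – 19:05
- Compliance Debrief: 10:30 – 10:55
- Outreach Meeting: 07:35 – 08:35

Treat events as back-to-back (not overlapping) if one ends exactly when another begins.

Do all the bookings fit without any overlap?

Sorted by start: Outreach Meeting, Research Interview, Compliance Debrief, Retrospective Readout, Kickoff Call, Vendor Sync, Design Check-in.
Research Interview starts exactly when Outreach Meeting ends (back-to-back, no overlap); Outreach Meeting is clear from here.
Compliance Debrief starts after Research Interview ends; Research Interview is clear from here.
Retrospective Readout starts after Compliance Debrief ends; Compliance Debrief is clear from here.
Kickoff Call starts exactly when Retrospective Readout ends (back-to-back, no overlap); Retrospective Readout is clear from here.
Vendor Sync starts after Kickoff Call ends; Kickoff Call is clear from here.
Design Check-in starts after Vendor Sync ends.
Every pair is clear; the schedule has no overlaps.

Yes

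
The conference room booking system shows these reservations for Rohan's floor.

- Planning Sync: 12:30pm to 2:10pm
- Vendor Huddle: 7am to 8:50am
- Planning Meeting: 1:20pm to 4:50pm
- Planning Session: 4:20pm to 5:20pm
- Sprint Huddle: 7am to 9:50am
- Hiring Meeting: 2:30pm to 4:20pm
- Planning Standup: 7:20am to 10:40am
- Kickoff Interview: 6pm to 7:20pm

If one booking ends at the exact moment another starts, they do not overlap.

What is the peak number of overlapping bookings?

Sort all start/end points and keep a running count:
7am start Sprint Huddle → 1
7am start Vendor Huddle → 2
7:20am start Planning Standup → 3
8:50am end Vendor Huddle → 2
9:50am end Sprint Huddle → 1
10:40am end Planning Standup → 0
12:30pm start Planning Sync → 1
1:20pm start Planning Meeting → 2
2:10pm end Planning Sync → 1
2:30pm start Hiring Meeting → 2
4:20pm end Hiring Meeting → 1
4:20pm start Planning Session → 2
4:50pm end Planning Meeting → 1
5:20pm end Planning Session → 0
6pm start Kickoff Interview → 1
7:20pm end Kickoff Interview → 0
Peak is 3, at 7:20am (Planning Standup, Sprint Huddle, Vendor Huddle).

3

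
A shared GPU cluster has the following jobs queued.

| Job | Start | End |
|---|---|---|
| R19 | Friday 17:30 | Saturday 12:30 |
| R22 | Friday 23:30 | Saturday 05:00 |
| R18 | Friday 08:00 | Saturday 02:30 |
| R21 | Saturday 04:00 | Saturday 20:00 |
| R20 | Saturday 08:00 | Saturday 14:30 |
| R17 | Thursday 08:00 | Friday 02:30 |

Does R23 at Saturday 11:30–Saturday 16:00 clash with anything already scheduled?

Yes — it overlaps R19, R20, R21

R17: ends Friday 02:30 at or before R23 starts Saturday 11:30 → clear.
R18: ends Saturday 02:30 at or before R23 starts Saturday 11:30 → clear.
R19: starts Friday 17:30 before R23 ends Saturday 16:00, and ends Saturday 12:30 after R23 starts Saturday 11:30 → overlap.
R22: ends Saturday 05:00 at or before R23 starts Saturday 11:30 → clear.
R21: starts Saturday 04:00 before R23 ends Saturday 16:00, and ends Saturday 20:00 after R23 starts Saturday 11:30 → overlap.
R20: starts Saturday 08:00 before R23 ends Saturday 16:00, and ends Saturday 14:30 after R23 starts Saturday 11:30 → overlap.
R23 overlaps R19, R20, R21.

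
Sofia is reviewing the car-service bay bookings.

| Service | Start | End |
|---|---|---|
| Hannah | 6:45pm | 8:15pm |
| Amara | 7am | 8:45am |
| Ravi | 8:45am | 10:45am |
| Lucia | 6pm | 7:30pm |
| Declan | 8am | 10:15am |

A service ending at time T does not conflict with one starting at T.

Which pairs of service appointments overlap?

Sorted by start: Amara, Declan, Ravi, Lucia, Hannah.
Declan starts before Amara ends → Amara and Declan overlap.
Ravi starts exactly when Amara ends (back-to-back, no overlap) — done with Amara.
Ravi starts before Declan ends → Declan and Ravi overlap.
Lucia starts after Declan ends — done with Declan.
Lucia starts after Ravi ends — done with Ravi.
Hannah starts before Lucia ends → Lucia and Hannah overlap.

Amara & Declan, Declan & Ravi, Hannah & Lucia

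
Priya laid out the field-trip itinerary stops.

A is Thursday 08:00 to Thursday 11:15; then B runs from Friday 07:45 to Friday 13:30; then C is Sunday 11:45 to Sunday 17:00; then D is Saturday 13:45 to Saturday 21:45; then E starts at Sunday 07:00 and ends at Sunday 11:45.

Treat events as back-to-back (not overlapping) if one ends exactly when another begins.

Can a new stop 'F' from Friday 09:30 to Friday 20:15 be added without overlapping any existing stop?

A: ends Thursday 11:15 at or before F starts Friday 09:30 → clear.
B: starts Friday 07:45 before F ends Friday 20:15, and ends Friday 13:30 after F starts Friday 09:30 → overlap.
D: starts Saturday 13:45 at or after F ends Friday 20:15 → clear.
E: starts Sunday 07:00 at or after F ends Friday 20:15 → clear.
C: starts Sunday 11:45 at or after F ends Friday 20:15 → clear.
F overlaps B.

No — it overlaps B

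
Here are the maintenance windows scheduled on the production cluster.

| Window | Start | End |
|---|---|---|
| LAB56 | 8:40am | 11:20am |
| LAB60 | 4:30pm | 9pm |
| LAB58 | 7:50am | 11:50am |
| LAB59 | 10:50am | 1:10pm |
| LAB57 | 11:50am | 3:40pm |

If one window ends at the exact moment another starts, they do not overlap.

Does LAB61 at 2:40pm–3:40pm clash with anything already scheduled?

LAB58: ends 11:50am at or before LAB61 starts 2:40pm → clear.
LAB56: ends 11:20am at or before LAB61 starts 2:40pm → clear.
LAB59: ends 1:10pm at or before LAB61 starts 2:40pm → clear.
LAB57: starts 11:50am before LAB61 ends 3:40pm, and ends 3:40pm after LAB61 starts 2:40pm → overlap.
LAB60: starts 4:30pm at or after LAB61 ends 3:40pm → clear.
LAB61 overlaps LAB57.

Yes — it overlaps LAB57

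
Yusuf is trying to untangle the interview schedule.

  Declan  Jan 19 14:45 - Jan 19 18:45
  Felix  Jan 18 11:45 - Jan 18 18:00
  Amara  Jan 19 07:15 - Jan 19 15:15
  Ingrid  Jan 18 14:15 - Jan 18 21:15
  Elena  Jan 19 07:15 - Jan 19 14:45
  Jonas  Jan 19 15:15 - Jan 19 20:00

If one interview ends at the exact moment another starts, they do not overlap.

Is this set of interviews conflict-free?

Two intervals overlap when each starts before the other ends.
Sorted by start: Felix, Ingrid, Amara, Elena, Declan, Jonas.
Ingrid starts before Felix ends → Felix and Ingrid overlap.
That's a conflict, so the schedule is not conflict-free.

No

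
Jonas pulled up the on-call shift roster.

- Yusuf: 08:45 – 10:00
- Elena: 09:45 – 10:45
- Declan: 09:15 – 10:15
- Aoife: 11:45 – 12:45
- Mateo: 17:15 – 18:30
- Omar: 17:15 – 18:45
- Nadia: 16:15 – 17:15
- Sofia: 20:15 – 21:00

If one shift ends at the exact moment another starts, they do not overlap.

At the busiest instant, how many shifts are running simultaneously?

3

Sweep the timeline, counting +1 at each start and −1 at each end (ends before starts at a tie):
08:45 start Yusuf → 1
09:15 start Declan → 2
09:45 start Elena → 3
10:00 end Yusuf → 2
10:15 end Declan → 1
10:45 end Elena → 0
11:45 start Aoife → 1
12:45 end Aoife → 0
16:15 start Nadia → 1
17:15 end Nadia → 0
17:15 start Mateo → 1
17:15 start Omar → 2
18:30 end Mateo → 1
18:45 end Omar → 0
20:15 start Sofia → 1
21:00 end Sofia → 0
Peak is 3, at 09:45 (Declan, Elena, Yusuf).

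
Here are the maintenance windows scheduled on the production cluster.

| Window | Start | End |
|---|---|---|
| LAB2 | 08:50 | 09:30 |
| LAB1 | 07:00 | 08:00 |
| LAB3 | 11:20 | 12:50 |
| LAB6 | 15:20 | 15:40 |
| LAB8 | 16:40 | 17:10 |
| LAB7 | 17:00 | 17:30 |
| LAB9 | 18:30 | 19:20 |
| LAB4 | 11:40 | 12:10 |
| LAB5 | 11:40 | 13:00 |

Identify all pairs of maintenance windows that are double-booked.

Sorted by start: LAB1, LAB2, LAB3, LAB4, LAB5, LAB6, LAB8, LAB7, LAB9.
LAB2 starts after LAB1 ends; LAB1 is clear from here.
LAB3 starts after LAB2 ends; LAB2 is clear from here.
LAB4 starts before LAB3 ends → LAB3 and LAB4 overlap.
LAB5 starts before LAB3 ends → LAB3 and LAB5 overlap.
LAB6 starts after LAB3 ends; LAB3 is clear from here.
LAB5 starts before LAB4 ends → LAB4 and LAB5 overlap.
LAB6 starts after LAB4 ends; LAB4 is clear from here.
LAB6 starts after LAB5 ends; LAB5 is clear from here.
LAB8 starts after LAB6 ends; LAB6 is clear from here.
LAB7 starts before LAB8 ends → LAB8 and LAB7 overlap.
LAB9 starts after LAB8 ends.
LAB9 starts after LAB7 ends.

LAB3 & LAB4, LAB3 & LAB5, LAB4 & LAB5, LAB7 & LAB8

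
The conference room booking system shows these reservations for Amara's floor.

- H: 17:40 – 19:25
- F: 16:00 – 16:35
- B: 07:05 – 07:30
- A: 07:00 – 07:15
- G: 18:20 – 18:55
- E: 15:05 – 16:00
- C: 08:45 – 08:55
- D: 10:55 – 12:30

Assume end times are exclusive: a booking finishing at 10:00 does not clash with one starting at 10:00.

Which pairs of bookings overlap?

Sorted by start: A, B, C, D, E, F, H, G.
B starts before A ends → A and B overlap.
C starts after A ends — done with A.
C starts after B ends — done with B.
D starts after C ends — done with C.
E starts after D ends — done with D.
F starts exactly when E ends (back-to-back, no overlap) — done with E.
H starts after F ends — done with F.
G starts before H ends → H and G overlap.

A & B, G & H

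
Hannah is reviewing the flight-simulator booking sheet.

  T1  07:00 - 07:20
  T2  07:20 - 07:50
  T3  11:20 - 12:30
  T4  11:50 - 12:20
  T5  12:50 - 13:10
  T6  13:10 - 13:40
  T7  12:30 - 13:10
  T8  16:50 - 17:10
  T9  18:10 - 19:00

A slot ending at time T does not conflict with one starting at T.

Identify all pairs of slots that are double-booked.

T3 & T4, T5 & T7

Sorted by start: T1, T2, T3, T4, T7, T5, T6, T8, T9.
T2 starts exactly when T1 ends (back-to-back, no overlap); T1 is clear from here.
T3 starts after T2 ends; T2 is clear from here.
T4 starts before T3 ends → T3 and T4 overlap.
T7 starts exactly when T3 ends (back-to-back, no overlap); T3 is clear from here.
T7 starts after T4 ends; T4 is clear from here.
T5 starts before T7 ends → T7 and T5 overlap.
T6 starts exactly when T7 ends (back-to-back, no overlap); T7 is clear from here.
T6 starts exactly when T5 ends (back-to-back, no overlap); T5 is clear from here.
T8 starts after T6 ends; T6 is clear from here.
T9 starts after T8 ends.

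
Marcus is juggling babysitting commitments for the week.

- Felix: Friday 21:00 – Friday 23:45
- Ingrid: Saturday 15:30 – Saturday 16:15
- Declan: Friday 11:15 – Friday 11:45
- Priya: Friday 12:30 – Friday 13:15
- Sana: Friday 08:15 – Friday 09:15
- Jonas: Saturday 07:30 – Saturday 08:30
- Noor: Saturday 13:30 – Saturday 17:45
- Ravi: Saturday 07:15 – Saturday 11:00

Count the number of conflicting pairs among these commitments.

2

Sorted by start: Sana, Declan, Priya, Felix, Ravi, Jonas, Noor, Ingrid.
Declan starts after Sana ends, so Sana has no further overlaps.
Priya starts after Declan ends, so Declan has no further overlaps.
Felix starts after Priya ends, so Priya has no further overlaps.
Ravi starts after Felix ends, so Felix has no further overlaps.
Jonas starts before Ravi ends → Ravi and Jonas overlap.
Noor starts after Ravi ends, so Ravi has no further overlaps.
Noor starts after Jonas ends, so Jonas has no further overlaps.
Ingrid starts before Noor ends → Noor and Ingrid overlap.
Overlapping pairs: Ingrid & Noor, Jonas & Ravi — 2 in total.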